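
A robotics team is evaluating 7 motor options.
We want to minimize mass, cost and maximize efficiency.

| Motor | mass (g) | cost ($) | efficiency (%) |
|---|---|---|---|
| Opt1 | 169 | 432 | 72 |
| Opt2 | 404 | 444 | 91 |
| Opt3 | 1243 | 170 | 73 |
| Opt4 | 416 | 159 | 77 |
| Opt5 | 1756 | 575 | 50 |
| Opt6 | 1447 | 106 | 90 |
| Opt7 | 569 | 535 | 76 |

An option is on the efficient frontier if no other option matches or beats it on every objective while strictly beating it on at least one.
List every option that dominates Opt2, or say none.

Opt1: worse on efficiency (72 vs 91).
Opt3: worse on mass (1243 vs 404).
Opt4: worse on mass (416 vs 404).
Opt5: worse on mass (1756 vs 404).
Opt6: worse on mass (1447 vs 404).
Opt7: worse on mass (569 vs 404).
No option dominates Opt2.

none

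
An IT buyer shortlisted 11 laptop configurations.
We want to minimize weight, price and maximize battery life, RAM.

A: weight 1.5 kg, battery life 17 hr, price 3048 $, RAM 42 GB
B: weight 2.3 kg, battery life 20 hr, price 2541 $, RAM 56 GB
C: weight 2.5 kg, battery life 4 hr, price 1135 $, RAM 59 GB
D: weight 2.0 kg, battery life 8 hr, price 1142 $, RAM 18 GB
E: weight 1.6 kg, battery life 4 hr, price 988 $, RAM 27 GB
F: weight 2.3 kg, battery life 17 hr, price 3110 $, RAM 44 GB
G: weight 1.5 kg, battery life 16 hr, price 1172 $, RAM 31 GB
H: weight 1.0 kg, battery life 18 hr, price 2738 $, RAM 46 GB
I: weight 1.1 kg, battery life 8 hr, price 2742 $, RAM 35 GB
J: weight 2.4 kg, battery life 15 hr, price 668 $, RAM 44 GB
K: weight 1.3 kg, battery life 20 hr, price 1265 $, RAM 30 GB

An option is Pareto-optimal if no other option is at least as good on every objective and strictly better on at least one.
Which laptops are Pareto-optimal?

B, C, D, E, G, H, J, K

A: dominated by H (weight 1.0≤1.5, battery life 18≥17, price 2738≤3048, RAM 46≥42).
B: not dominated.
C: not dominated (best RAM).
D: not dominated.
E: not dominated.
F: dominated by B (weight 2.3≤2.3, battery life 20≥17, price 2541≤3110, RAM 56≥44).
G: not dominated.
H: not dominated (best weight).
I: dominated by H (weight 1.0≤1.1, battery life 18≥8, price 2738≤2742, RAM 46≥35).
J: not dominated (best price).
K: not dominated.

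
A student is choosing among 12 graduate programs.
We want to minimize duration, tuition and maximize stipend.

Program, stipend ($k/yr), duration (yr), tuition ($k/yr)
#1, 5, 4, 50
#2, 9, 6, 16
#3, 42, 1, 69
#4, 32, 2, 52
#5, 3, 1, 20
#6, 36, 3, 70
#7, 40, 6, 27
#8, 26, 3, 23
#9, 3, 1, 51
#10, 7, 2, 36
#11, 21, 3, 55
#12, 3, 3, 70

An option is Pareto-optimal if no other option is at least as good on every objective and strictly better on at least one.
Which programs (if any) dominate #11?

#4, #8

#4: stipend 32≥21, duration 2≤3, tuition 52≤55 — dominates #11.
#8: stipend 26≥21, duration 3≤3, tuition 23≤55 — dominates #11.
Others (#1, #2, #3, #5, #6, #7, #9, #10, #12) are each worse than #11 on at least one objective.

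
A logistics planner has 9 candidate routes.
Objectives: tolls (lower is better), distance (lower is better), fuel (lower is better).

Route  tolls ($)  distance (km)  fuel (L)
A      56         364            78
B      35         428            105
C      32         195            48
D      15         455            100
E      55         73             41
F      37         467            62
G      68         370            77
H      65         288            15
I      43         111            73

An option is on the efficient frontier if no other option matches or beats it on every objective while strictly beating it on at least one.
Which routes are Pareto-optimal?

A: dominated by C (tolls 32≤56, distance 195≤364, fuel 48≤78).
B: dominated by C (tolls 32≤35, distance 195≤428, fuel 48≤105).
C: not dominated.
D: not dominated (best tolls).
E: not dominated (best distance).
F: dominated by C (tolls 32≤37, distance 195≤467, fuel 48≤62).
G: dominated by C (tolls 32≤68, distance 195≤370, fuel 48≤77).
H: not dominated (best fuel).
I: not dominated.

C, D, E, H, I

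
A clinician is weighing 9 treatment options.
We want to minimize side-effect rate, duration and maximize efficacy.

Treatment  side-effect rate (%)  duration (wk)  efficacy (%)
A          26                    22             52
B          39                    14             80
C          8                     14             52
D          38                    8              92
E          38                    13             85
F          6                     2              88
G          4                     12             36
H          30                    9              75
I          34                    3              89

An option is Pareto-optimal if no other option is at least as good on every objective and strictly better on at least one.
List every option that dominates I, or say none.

none

A: worse on duration (22 vs 3).
B: worse on side-effect rate (39 vs 34).
C: worse on duration (14 vs 3).
D: worse on side-effect rate (38 vs 34).
E: worse on side-effect rate (38 vs 34).
F: worse on efficacy (88 vs 89).
G: worse on duration (12 vs 3).
H: worse on duration (9 vs 3).
No option dominates I.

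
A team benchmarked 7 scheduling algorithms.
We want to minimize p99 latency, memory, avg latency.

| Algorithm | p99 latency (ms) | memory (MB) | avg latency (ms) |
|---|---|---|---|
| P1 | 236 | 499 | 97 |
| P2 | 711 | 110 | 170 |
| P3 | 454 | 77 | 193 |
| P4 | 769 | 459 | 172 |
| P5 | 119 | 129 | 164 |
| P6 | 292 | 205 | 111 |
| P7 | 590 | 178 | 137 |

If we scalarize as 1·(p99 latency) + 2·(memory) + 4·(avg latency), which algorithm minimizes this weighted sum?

P1: 1·236 + 2·499 + 4·97 = 1622
P2: 1·711 + 2·110 + 4·170 = 1611
P3: 1·454 + 2·77 + 4·193 = 1380
P4: 1·769 + 2·459 + 4·172 = 2375
P5: 1·119 + 2·129 + 4·164 = 1033
P6: 1·292 + 2·205 + 4·111 = 1146
P7: 1·590 + 2·178 + 4·137 = 1494
Lowest: P5 at 1033.

P5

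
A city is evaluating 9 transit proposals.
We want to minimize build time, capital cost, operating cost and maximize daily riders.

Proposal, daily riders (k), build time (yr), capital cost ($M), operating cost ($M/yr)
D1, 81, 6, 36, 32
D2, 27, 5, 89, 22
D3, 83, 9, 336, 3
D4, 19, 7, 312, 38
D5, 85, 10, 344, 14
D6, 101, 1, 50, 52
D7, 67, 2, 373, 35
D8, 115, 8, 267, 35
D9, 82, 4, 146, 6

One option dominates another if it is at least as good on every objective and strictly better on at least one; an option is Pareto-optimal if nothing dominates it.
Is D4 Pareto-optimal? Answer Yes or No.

D1 vs D4: daily riders 81≥19, build time 6≤7, capital cost 36≤312, operating cost 32≤38 — D1 is at least as good on every objective and strictly better on at least one, so D1 dominates D4.

No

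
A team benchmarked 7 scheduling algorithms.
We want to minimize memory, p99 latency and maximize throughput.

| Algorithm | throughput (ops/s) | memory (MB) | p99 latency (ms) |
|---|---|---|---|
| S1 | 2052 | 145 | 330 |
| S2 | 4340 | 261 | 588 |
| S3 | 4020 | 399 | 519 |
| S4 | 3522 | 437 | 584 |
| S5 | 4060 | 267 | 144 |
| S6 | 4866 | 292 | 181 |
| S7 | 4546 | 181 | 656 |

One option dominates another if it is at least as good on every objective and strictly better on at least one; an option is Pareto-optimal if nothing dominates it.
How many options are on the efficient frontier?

S1: not dominated (best memory).
S2: not dominated.
S3: dominated by S5 (throughput 4060≥4020, memory 267≤399, p99 latency 144≤519).
S4: dominated by S3 (throughput 4020≥3522, memory 399≤437, p99 latency 519≤584).
S5: not dominated (best p99 latency).
S6: not dominated (best throughput).
S7: not dominated.
Pareto-optimal: S1, S2, S5, S6, S7 → 5.

5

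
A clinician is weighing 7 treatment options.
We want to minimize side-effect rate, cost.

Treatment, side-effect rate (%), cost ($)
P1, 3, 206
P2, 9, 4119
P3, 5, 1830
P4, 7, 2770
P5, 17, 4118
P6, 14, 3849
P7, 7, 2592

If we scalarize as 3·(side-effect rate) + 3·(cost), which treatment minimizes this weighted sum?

P1: 3·3 + 3·206 = 627
P2: 3·9 + 3·4119 = 12384
P3: 3·5 + 3·1830 = 5505
P4: 3·7 + 3·2770 = 8331
P5: 3·17 + 3·4118 = 12405
P6: 3·14 + 3·3849 = 11589
P7: 3·7 + 3·2592 = 7797
Lowest: P1 at 627.

P1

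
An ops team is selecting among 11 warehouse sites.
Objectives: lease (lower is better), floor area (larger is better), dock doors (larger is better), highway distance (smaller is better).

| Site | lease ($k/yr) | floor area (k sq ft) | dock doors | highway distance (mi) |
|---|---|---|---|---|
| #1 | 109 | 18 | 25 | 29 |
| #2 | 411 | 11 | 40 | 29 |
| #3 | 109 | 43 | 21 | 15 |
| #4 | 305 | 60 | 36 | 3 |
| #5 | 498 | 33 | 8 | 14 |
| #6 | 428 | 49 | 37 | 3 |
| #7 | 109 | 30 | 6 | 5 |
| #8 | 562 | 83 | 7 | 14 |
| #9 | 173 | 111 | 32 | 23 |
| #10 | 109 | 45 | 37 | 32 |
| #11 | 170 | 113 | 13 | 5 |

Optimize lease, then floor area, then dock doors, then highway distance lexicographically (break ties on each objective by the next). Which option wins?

#10

First minimize lease: best is 109, kept {#1, #3, #7, #10}.
Then maximize floor area: best is 45, kept {#10}.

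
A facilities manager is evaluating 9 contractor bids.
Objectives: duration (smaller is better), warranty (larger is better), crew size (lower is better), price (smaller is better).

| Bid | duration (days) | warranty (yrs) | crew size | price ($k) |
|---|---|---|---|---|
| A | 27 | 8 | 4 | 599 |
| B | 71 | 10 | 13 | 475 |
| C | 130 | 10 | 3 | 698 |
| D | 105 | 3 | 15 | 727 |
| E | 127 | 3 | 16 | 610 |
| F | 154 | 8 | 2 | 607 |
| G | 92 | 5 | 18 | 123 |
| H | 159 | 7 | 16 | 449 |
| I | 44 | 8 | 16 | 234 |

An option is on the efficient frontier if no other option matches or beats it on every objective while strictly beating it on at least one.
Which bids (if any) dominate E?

A: duration 27≤127, warranty 8≥3, crew size 4≤16, price 599≤610 — dominates E.
B: duration 71≤127, warranty 10≥3, crew size 13≤16, price 475≤610 — dominates E.
I: duration 44≤127, warranty 8≥3, crew size 16≤16, price 234≤610 — dominates E.
Others (C, D, F, G, H) are each worse than E on at least one objective.

A, B, I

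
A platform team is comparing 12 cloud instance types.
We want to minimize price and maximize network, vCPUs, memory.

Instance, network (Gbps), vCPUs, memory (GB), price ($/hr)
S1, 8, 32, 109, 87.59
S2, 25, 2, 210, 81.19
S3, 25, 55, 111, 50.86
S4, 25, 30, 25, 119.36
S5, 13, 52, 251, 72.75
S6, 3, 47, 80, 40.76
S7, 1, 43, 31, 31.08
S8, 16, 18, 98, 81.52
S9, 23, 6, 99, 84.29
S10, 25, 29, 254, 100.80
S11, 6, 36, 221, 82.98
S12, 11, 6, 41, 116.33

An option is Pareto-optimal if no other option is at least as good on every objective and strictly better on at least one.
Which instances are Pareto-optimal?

S1: dominated by S3 (network 25≥8, vCPUs 55≥32, memory 111≥109, price 50.86≤87.59).
S2: not dominated.
S3: not dominated (best vCPUs).
S4: dominated by S3 (network 25≥25, vCPUs 55≥30, memory 111≥25, price 50.86≤119.36).
S5: not dominated.
S6: not dominated.
S7: not dominated (best price).
S8: dominated by S3 (network 25≥16, vCPUs 55≥18, memory 111≥98, price 50.86≤81.52).
S9: dominated by S3 (network 25≥23, vCPUs 55≥6, memory 111≥99, price 50.86≤84.29).
S10: not dominated (best memory).
S11: dominated by S5 (network 13≥6, vCPUs 52≥36, memory 251≥221, price 72.75≤82.98).
S12: dominated by S3 (network 25≥11, vCPUs 55≥6, memory 111≥41, price 50.86≤116.33).

S2, S3, S5, S6, S7, S10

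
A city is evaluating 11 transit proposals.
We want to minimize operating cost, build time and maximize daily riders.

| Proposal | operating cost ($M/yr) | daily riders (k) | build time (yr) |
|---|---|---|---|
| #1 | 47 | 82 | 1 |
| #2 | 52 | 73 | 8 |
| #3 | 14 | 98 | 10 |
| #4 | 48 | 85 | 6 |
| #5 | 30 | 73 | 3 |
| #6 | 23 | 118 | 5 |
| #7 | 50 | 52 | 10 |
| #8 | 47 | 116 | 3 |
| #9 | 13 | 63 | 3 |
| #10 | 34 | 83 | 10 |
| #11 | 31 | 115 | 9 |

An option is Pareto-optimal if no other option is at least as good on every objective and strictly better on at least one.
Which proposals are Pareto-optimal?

#1, #3, #5, #6, #8, #9

#1: not dominated (best build time).
#2: dominated by #1 (operating cost 47≤52, daily riders 82≥73, build time 1≤8).
#3: not dominated.
#4: dominated by #6 (operating cost 23≤48, daily riders 118≥85, build time 5≤6).
#5: not dominated.
#6: not dominated (best daily riders).
#7: dominated by #1 (operating cost 47≤50, daily riders 82≥52, build time 1≤10).
#8: not dominated.
#9: not dominated (best operating cost).
#10: dominated by #3 (operating cost 14≤34, daily riders 98≥83, build time 10≤10).
#11: dominated by #6 (operating cost 23≤31, daily riders 118≥115, build time 5≤9).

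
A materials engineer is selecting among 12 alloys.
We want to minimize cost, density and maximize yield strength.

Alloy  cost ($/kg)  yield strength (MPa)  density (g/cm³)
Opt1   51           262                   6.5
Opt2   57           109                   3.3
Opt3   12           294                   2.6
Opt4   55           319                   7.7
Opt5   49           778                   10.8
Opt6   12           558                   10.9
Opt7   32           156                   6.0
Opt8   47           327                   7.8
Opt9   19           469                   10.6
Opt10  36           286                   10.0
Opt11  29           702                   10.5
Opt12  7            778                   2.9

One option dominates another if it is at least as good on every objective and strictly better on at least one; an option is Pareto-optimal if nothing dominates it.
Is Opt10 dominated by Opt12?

Opt12 vs Opt10: cost 7≤36, yield strength 778≥286, density 2.9≤10.0 — Opt12 is at least as good on every objective with at least one strict improvement.

Yes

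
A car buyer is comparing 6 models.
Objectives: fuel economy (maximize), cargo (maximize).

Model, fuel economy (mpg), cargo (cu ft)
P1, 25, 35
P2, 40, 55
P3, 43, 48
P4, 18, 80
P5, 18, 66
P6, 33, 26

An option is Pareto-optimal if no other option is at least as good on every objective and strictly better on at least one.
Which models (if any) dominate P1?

P2, P3

P2: fuel economy 40≥25, cargo 55≥35 — dominates P1.
P3: fuel economy 43≥25, cargo 48≥35 — dominates P1.
Others (P4, P5, P6) are each worse than P1 on at least one objective.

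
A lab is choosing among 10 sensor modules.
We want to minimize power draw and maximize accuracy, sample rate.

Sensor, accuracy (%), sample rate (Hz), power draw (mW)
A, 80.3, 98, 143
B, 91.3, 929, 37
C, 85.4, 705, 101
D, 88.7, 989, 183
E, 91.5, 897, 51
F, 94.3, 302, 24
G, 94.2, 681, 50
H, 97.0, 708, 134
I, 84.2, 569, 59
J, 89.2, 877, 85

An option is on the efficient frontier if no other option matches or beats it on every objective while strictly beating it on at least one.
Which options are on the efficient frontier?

B, D, E, F, G, H

A: dominated by B (accuracy 91.3≥80.3, sample rate 929≥98, power draw 37≤143).
B: not dominated.
C: dominated by B (accuracy 91.3≥85.4, sample rate 929≥705, power draw 37≤101).
D: not dominated (best sample rate).
E: not dominated.
F: not dominated (best power draw).
G: not dominated.
H: not dominated (best accuracy).
I: dominated by B (accuracy 91.3≥84.2, sample rate 929≥569, power draw 37≤59).
J: dominated by B (accuracy 91.3≥89.2, sample rate 929≥877, power draw 37≤85).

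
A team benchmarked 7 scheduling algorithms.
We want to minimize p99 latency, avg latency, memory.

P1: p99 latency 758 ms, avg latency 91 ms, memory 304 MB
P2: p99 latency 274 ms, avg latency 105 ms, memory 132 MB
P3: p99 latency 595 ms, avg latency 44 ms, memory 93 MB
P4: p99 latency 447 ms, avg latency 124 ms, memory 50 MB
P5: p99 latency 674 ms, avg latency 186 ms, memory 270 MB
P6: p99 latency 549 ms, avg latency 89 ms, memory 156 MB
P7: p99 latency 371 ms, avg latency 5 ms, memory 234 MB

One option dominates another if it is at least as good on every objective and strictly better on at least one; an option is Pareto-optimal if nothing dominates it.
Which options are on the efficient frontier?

P2, P3, P4, P6, P7

P1: dominated by P3 (p99 latency 595≤758, avg latency 44≤91, memory 93≤304).
P2: not dominated (best p99 latency).
P3: not dominated.
P4: not dominated (best memory).
P5: dominated by P2 (p99 latency 274≤674, avg latency 105≤186, memory 132≤270).
P6: not dominated.
P7: not dominated (best avg latency).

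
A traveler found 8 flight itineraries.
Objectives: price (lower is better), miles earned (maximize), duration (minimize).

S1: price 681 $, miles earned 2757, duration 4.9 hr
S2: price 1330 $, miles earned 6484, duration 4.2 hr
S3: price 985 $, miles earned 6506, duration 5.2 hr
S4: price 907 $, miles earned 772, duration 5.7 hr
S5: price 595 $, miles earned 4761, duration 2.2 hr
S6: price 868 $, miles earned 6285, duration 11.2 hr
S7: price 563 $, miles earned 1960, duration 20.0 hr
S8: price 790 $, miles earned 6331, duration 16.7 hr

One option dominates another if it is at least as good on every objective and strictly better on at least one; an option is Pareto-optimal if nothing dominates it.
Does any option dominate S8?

S1: worse on miles earned (2757 vs 6331).
S2: worse on price (1330 vs 790).
S3: worse on price (985 vs 790).
S4: worse on price (907 vs 790).
S5: worse on miles earned (4761 vs 6331).
S6: worse on price (868 vs 790).
S7: worse on miles earned (1960 vs 6331).
No option is at least as good as S8 on every objective and strictly better on one.

No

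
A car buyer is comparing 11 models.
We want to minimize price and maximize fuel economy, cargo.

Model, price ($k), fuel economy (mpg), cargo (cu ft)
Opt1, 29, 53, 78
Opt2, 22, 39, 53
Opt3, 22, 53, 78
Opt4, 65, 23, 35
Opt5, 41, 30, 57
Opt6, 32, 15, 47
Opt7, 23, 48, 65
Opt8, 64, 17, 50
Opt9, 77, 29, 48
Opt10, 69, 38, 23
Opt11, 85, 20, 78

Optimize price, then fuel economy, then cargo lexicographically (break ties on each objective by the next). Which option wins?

First minimize price: best is 22, kept {Opt2, Opt3}.
Then maximize fuel economy: best is 53, kept {Opt3}.

Opt3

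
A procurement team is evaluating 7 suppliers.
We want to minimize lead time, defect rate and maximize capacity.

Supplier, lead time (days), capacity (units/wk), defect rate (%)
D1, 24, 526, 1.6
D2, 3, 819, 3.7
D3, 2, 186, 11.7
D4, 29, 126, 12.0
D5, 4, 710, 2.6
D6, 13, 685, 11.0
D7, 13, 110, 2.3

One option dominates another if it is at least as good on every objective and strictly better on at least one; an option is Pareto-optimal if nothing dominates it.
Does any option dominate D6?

Yes

D2 vs D6: lead time 3≤13, capacity 819≥685, defect rate 3.7≤11.0 — D2 is at least as good on every objective and strictly better on at least one, so D2 dominates D6.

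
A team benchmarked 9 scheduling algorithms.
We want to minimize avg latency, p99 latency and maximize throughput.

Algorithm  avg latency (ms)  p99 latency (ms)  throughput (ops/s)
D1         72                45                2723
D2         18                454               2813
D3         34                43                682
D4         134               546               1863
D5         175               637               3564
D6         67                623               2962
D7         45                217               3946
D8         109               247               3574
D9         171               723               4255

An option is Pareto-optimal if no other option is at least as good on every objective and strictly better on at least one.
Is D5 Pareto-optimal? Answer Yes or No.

No

D7 vs D5: avg latency 45≤175, p99 latency 217≤637, throughput 3946≥3564 — D7 is at least as good on every objective and strictly better on at least one, so D7 dominates D5.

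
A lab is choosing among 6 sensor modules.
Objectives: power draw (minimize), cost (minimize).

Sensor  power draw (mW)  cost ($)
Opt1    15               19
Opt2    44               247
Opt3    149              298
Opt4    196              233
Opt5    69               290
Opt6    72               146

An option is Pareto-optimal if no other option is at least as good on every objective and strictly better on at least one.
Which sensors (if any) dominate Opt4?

Opt1, Opt6

Opt1: power draw 15≤196, cost 19≤233 — dominates Opt4.
Opt6: power draw 72≤196, cost 146≤233 — dominates Opt4.
Others (Opt2, Opt3, Opt5) are each worse than Opt4 on at least one objective.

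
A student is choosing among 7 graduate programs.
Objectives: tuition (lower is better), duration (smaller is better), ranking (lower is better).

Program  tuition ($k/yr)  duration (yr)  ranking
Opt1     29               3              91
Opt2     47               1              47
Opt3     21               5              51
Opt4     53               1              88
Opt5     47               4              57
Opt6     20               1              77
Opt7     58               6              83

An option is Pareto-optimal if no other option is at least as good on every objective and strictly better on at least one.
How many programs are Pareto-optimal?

Opt1: dominated by Opt6 (tuition 20≤29, duration 1≤3, ranking 77≤91).
Opt2: not dominated (best ranking).
Opt3: not dominated.
Opt4: dominated by Opt2 (tuition 47≤53, duration 1≤1, ranking 47≤88).
Opt5: dominated by Opt2 (tuition 47≤47, duration 1≤4, ranking 47≤57).
Opt6: not dominated (best tuition).
Opt7: dominated by Opt2 (tuition 47≤58, duration 1≤6, ranking 47≤83).
Pareto-optimal: Opt2, Opt3, Opt6 → 3.

3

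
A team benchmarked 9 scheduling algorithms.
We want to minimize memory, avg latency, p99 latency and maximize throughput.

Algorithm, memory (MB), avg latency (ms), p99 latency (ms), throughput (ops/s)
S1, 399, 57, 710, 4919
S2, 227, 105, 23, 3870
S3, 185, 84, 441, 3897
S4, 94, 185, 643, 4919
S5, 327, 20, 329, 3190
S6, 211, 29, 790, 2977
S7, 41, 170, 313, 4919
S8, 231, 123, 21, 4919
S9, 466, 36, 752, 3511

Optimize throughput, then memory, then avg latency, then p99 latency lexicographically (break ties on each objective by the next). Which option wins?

First maximize throughput: best is 4919, kept {S1, S4, S7, S8}.
Then minimize memory: best is 41, kept {S7}.

S7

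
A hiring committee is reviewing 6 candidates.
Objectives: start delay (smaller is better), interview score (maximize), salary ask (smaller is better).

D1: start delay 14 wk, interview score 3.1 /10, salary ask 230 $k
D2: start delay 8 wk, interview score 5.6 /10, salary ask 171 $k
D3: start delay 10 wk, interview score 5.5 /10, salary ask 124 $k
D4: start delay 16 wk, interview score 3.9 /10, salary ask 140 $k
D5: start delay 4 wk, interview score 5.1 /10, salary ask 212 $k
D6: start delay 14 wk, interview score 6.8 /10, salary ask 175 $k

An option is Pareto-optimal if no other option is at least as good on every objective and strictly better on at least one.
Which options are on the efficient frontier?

D1: dominated by D2 (start delay 8≤14, interview score 5.6≥3.1, salary ask 171≤230).
D2: not dominated.
D3: not dominated (best salary ask).
D4: dominated by D3 (start delay 10≤16, interview score 5.5≥3.9, salary ask 124≤140).
D5: not dominated (best start delay).
D6: not dominated (best interview score).

D2, D3, D5, D6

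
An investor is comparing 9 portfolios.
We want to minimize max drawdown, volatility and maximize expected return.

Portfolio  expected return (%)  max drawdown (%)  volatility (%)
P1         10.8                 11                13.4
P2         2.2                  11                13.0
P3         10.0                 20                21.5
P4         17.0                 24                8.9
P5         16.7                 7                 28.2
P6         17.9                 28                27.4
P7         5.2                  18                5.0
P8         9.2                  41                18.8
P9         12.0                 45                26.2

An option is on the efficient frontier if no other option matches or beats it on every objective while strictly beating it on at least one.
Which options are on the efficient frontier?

P1: not dominated.
P2: not dominated.
P3: dominated by P1 (expected return 10.8≥10.0, max drawdown 11≤20, volatility 13.4≤21.5).
P4: not dominated.
P5: not dominated (best max drawdown).
P6: not dominated (best expected return).
P7: not dominated (best volatility).
P8: dominated by P1 (expected return 10.8≥9.2, max drawdown 11≤41, volatility 13.4≤18.8).
P9: dominated by P4 (expected return 17.0≥12.0, max drawdown 24≤45, volatility 8.9≤26.2).

P1, P2, P4, P5, P6, P7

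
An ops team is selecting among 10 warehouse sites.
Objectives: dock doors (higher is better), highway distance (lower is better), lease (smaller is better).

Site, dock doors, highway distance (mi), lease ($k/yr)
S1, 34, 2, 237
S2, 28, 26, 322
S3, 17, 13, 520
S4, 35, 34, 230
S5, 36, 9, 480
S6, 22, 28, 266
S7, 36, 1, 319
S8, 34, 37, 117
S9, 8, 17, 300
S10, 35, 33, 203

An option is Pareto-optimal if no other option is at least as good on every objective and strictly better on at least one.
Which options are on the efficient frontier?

S1: not dominated.
S2: dominated by S1 (dock doors 34≥28, highway distance 2≤26, lease 237≤322).
S3: dominated by S1 (dock doors 34≥17, highway distance 2≤13, lease 237≤520).
S4: dominated by S10 (dock doors 35≥35, highway distance 33≤34, lease 203≤230).
S5: dominated by S7 (dock doors 36≥36, highway distance 1≤9, lease 319≤480).
S6: dominated by S1 (dock doors 34≥22, highway distance 2≤28, lease 237≤266).
S7: not dominated (best highway distance).
S8: not dominated (best lease).
S9: dominated by S1 (dock doors 34≥8, highway distance 2≤17, lease 237≤300).
S10: not dominated.

S1, S7, S8, S10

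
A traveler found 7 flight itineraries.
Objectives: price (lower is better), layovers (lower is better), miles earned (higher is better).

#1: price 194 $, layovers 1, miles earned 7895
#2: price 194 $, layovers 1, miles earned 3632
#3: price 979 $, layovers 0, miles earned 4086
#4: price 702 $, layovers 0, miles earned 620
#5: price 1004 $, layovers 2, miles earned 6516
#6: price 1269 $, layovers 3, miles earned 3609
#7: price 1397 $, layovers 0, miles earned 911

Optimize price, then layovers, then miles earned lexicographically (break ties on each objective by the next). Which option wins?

First minimize price: best is 194, kept {#1, #2}.
Then minimize layovers: best is 1, kept {#1, #2}.
Then maximize miles earned: best is 7895, kept {#1}.

#1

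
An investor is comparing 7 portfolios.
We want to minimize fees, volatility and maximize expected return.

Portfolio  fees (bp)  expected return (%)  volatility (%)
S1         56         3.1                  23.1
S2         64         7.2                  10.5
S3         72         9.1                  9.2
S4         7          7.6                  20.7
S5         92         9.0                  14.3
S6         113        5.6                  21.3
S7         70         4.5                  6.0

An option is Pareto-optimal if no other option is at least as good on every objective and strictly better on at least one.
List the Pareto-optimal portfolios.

S1: dominated by S4 (fees 7≤56, expected return 7.6≥3.1, volatility 20.7≤23.1).
S2: not dominated.
S3: not dominated (best expected return).
S4: not dominated (best fees).
S5: dominated by S3 (fees 72≤92, expected return 9.1≥9.0, volatility 9.2≤14.3).
S6: dominated by S2 (fees 64≤113, expected return 7.2≥5.6, volatility 10.5≤21.3).
S7: not dominated (best volatility).

S2, S3, S4, S7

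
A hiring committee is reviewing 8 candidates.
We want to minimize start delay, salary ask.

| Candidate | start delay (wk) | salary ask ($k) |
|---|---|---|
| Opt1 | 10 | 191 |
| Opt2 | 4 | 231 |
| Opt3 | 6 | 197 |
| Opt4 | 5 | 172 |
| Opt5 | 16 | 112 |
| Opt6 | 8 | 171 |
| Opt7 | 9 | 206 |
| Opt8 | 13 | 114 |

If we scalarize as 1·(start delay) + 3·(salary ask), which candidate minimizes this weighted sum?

Opt1: 1·10 + 3·191 = 583
Opt2: 1·4 + 3·231 = 697
Opt3: 1·6 + 3·197 = 597
Opt4: 1·5 + 3·172 = 521
Opt5: 1·16 + 3·112 = 352
Opt6: 1·8 + 3·171 = 521
Opt7: 1·9 + 3·206 = 627
Opt8: 1·13 + 3·114 = 355
Lowest: Opt5 at 352.

Opt5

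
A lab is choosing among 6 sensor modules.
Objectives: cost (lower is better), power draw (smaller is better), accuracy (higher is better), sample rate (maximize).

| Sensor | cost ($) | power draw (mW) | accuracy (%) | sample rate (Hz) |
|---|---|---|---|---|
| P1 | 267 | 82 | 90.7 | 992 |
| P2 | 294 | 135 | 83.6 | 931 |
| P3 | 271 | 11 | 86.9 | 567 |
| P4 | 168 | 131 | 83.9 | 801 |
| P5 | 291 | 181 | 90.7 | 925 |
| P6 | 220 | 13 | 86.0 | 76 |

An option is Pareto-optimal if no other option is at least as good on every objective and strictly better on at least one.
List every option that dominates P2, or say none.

P1: cost 267≤294, power draw 82≤135, accuracy 90.7≥83.6, sample rate 992≥931 — dominates P2.
Others (P3, P4, P5, P6) are each worse than P2 on at least one objective.

P1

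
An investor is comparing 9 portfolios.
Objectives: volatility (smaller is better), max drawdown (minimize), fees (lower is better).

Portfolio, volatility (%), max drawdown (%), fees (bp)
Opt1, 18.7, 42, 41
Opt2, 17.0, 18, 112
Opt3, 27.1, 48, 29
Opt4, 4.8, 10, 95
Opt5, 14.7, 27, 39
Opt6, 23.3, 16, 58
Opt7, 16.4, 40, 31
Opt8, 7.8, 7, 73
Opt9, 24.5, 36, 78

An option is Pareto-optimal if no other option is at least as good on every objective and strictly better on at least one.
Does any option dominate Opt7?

Opt1: worse on volatility (18.7 vs 16.4).
Opt2: worse on volatility (17.0 vs 16.4).
Opt3: worse on volatility (27.1 vs 16.4).
Opt4: worse on fees (95 vs 31).
Opt5: worse on fees (39 vs 31).
Opt6: worse on volatility (23.3 vs 16.4).
Opt8: worse on fees (73 vs 31).
Opt9: worse on volatility (24.5 vs 16.4).
No option is at least as good as Opt7 on every objective and strictly better on one.

No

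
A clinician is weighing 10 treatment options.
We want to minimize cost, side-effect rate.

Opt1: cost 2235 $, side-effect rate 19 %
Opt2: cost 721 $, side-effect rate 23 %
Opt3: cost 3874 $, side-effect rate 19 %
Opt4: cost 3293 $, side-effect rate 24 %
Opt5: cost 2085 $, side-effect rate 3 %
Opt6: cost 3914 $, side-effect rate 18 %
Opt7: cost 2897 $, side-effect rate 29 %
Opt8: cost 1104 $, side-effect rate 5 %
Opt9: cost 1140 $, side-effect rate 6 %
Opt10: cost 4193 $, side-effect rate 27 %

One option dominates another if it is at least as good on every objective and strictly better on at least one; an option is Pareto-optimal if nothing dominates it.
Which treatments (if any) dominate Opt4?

Opt1: cost 2235≤3293, side-effect rate 19≤24 — dominates Opt4.
Opt2: cost 721≤3293, side-effect rate 23≤24 — dominates Opt4.
Opt5: cost 2085≤3293, side-effect rate 3≤24 — dominates Opt4.
Opt8: cost 1104≤3293, side-effect rate 5≤24 — dominates Opt4.
Opt9: cost 1140≤3293, side-effect rate 6≤24 — dominates Opt4.
Others (Opt3, Opt6, Opt7, Opt10) are each worse than Opt4 on at least one objective.

Opt1, Opt2, Opt5, Opt8, Opt9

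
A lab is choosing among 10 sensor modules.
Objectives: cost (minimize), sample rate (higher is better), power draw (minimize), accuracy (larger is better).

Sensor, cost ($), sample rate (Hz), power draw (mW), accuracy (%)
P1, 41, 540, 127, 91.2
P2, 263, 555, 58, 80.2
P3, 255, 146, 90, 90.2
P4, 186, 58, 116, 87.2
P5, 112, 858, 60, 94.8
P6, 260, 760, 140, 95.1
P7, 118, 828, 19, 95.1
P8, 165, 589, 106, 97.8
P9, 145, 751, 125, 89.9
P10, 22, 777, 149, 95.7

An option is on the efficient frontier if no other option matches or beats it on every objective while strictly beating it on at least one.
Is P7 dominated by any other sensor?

No

P1: worse on sample rate (540 vs 828).
P2: worse on cost (263 vs 118).
P3: worse on cost (255 vs 118).
P4: worse on cost (186 vs 118).
P5: worse on power draw (60 vs 19).
P6: worse on cost (260 vs 118).
P8: worse on cost (165 vs 118).
P9: worse on cost (145 vs 118).
P10: worse on sample rate (777 vs 828).
No option is at least as good as P7 on every objective and strictly better on one.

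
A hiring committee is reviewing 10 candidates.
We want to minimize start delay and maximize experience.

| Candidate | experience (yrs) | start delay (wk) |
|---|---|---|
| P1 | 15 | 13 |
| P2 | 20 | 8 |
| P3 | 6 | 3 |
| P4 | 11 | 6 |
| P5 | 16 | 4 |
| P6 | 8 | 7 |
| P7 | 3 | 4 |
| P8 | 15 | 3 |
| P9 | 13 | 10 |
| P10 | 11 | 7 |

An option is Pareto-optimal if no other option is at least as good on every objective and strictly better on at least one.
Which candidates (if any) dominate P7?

P3: experience 6≥3, start delay 3≤4 — dominates P7.
P5: experience 16≥3, start delay 4≤4 — dominates P7.
P8: experience 15≥3, start delay 3≤4 — dominates P7.
Others (P1, P2, P4, P6, P9, P10) are each worse than P7 on at least one objective.

P3, P5, P8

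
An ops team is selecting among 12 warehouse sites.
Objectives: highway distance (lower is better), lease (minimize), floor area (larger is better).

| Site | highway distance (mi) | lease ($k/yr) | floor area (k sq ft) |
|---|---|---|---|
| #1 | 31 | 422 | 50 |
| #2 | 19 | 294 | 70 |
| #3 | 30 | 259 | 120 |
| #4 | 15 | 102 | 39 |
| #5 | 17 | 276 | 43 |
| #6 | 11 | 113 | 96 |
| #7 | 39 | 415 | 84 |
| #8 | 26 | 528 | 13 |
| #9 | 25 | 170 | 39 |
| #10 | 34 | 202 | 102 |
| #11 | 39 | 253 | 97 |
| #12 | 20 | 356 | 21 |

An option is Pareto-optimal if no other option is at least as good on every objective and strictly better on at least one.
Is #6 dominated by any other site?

#1: worse on highway distance (31 vs 11).
#2: worse on highway distance (19 vs 11).
#3: worse on highway distance (30 vs 11).
#4: worse on highway distance (15 vs 11).
#5: worse on highway distance (17 vs 11).
#7: worse on highway distance (39 vs 11).
#8: worse on highway distance (26 vs 11).
#9: worse on highway distance (25 vs 11).
#10: worse on highway distance (34 vs 11).
#11: worse on highway distance (39 vs 11).
#12: worse on highway distance (20 vs 11).
No option is at least as good as #6 on every objective and strictly better on one.

No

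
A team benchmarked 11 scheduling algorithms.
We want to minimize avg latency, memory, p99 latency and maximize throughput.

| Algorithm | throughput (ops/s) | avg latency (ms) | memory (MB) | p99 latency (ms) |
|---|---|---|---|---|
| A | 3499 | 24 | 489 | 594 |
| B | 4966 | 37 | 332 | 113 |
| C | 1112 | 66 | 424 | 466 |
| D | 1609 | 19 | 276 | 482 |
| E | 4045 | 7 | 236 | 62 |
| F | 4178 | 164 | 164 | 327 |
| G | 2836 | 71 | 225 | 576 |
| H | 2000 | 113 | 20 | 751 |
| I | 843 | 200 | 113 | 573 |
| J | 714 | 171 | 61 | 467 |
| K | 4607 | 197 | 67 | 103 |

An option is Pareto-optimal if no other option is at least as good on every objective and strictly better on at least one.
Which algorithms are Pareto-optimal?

B, E, F, G, H, J, K

A: dominated by E (throughput 4045≥3499, avg latency 7≤24, memory 236≤489, p99 latency 62≤594).
B: not dominated (best throughput).
C: dominated by B (throughput 4966≥1112, avg latency 37≤66, memory 332≤424, p99 latency 113≤466).
D: dominated by E (throughput 4045≥1609, avg latency 7≤19, memory 236≤276, p99 latency 62≤482).
E: not dominated (best avg latency).
F: not dominated.
G: not dominated.
H: not dominated (best memory).
I: dominated by K (throughput 4607≥843, avg latency 197≤200, memory 67≤113, p99 latency 103≤573).
J: not dominated.
K: not dominated.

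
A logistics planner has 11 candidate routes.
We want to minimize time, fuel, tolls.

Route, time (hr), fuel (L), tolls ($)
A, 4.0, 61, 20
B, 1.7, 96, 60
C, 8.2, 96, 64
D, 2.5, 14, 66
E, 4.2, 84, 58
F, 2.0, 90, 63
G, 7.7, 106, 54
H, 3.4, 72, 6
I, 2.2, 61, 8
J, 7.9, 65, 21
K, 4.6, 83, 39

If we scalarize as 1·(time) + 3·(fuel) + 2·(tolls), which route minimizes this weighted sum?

A: 1·4.0 + 3·61 + 2·20 = 227.0
B: 1·1.7 + 3·96 + 2·60 = 409.7
C: 1·8.2 + 3·96 + 2·64 = 424.2
D: 1·2.5 + 3·14 + 2·66 = 176.5
E: 1·4.2 + 3·84 + 2·58 = 372.2
F: 1·2.0 + 3·90 + 2·63 = 398.0
G: 1·7.7 + 3·106 + 2·54 = 433.7
H: 1·3.4 + 3·72 + 2·6 = 231.4
I: 1·2.2 + 3·61 + 2·8 = 201.2
J: 1·7.9 + 3·65 + 2·21 = 244.9
K: 1·4.6 + 3·83 + 2·39 = 331.6
Lowest: D at 176.5.

D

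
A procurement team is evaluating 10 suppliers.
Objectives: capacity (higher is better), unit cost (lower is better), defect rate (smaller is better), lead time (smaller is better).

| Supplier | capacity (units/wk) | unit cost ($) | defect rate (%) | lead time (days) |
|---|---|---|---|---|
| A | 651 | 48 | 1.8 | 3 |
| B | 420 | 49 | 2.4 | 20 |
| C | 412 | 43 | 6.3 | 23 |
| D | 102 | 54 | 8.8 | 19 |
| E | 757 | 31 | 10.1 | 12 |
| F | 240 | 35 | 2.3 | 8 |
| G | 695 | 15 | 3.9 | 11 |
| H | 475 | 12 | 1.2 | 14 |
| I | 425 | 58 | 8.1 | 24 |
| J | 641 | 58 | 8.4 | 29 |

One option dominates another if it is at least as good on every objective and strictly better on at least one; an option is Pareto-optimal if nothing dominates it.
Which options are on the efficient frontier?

A: not dominated (best lead time).
B: dominated by A (capacity 651≥420, unit cost 48≤49, defect rate 1.8≤2.4, lead time 3≤20).
C: dominated by G (capacity 695≥412, unit cost 15≤43, defect rate 3.9≤6.3, lead time 11≤23).
D: dominated by A (capacity 651≥102, unit cost 48≤54, defect rate 1.8≤8.8, lead time 3≤19).
E: not dominated (best capacity).
F: not dominated.
G: not dominated.
H: not dominated (best unit cost).
I: dominated by A (capacity 651≥425, unit cost 48≤58, defect rate 1.8≤8.1, lead time 3≤24).
J: dominated by A (capacity 651≥641, unit cost 48≤58, defect rate 1.8≤8.4, lead time 3≤29).

A, E, F, G, H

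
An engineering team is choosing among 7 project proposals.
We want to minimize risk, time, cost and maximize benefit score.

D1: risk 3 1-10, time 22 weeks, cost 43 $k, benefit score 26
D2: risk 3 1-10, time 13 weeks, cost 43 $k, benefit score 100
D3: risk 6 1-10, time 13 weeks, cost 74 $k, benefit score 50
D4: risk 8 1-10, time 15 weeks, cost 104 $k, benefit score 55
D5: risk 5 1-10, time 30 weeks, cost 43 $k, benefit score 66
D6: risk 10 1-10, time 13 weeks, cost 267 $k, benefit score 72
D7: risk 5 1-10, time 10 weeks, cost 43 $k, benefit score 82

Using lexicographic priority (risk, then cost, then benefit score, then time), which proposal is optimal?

First minimize risk: best is 3, kept {D1, D2}.
Then minimize cost: best is 43, kept {D1, D2}.
Then maximize benefit score: best is 100, kept {D2}.

D2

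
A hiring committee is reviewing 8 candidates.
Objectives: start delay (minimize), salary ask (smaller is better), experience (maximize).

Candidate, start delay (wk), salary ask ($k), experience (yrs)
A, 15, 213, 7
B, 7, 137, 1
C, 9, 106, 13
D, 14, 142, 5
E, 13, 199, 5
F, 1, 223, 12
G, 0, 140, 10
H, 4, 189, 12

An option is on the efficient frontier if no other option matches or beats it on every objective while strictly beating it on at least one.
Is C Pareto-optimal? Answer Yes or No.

Yes

A: worse on start delay (15 vs 9).
B: worse on salary ask (137 vs 106).
D: worse on start delay (14 vs 9).
E: worse on start delay (13 vs 9).
F: worse on salary ask (223 vs 106).
G: worse on salary ask (140 vs 106).
H: worse on salary ask (189 vs 106).
No option is at least as good as C on every objective and strictly better on one.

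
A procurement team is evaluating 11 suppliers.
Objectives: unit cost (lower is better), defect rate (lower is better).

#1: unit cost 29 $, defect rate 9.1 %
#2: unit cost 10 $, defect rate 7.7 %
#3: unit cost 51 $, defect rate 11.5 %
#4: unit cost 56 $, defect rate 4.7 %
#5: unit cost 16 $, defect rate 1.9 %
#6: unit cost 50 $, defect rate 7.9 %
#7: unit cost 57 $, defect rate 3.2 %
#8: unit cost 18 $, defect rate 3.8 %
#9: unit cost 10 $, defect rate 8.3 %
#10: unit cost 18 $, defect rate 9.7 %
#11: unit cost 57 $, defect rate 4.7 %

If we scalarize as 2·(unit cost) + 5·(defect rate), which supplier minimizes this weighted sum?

#5

#1: 2·29 + 5·9.1 = 103.5
#2: 2·10 + 5·7.7 = 58.5
#3: 2·51 + 5·11.5 = 159.5
#4: 2·56 + 5·4.7 = 135.5
#5: 2·16 + 5·1.9 = 41.5
#6: 2·50 + 5·7.9 = 139.5
#7: 2·57 + 5·3.2 = 130.0
#8: 2·18 + 5·3.8 = 55.0
#9: 2·10 + 5·8.3 = 61.5
#10: 2·18 + 5·9.7 = 84.5
#11: 2·57 + 5·4.7 = 137.5
Lowest: #5 at 41.5.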